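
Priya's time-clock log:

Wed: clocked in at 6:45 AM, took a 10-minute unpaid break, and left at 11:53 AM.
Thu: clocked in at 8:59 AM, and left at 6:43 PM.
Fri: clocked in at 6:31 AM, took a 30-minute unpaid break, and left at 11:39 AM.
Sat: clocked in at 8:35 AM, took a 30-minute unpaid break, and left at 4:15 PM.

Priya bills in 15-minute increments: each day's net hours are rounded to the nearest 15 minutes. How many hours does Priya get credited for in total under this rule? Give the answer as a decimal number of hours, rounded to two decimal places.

26.75 hours

Wed: 6:45 AM–11:53 AM = 5 h 8 min − 10 min = 4 h 58 min → rounds to 5 h 0 min
Thu: 8:59 AM–6:43 PM = 9 h 44 min → rounds to 9 h 45 min
Fri: 6:31 AM–11:39 AM = 5 h 8 min − 30 min = 4 h 38 min → rounds to 4 h 45 min
Sat: 8:35 AM–4:15 PM = 7 h 40 min − 30 min = 7 h 10 min → rounds to 7 h 15 min
Total credited: 26 h 45 min.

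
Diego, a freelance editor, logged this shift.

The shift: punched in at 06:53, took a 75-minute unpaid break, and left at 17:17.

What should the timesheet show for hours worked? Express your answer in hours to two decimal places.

9.15 hours

The shift: 06:53–17:17 = 10 h 24 min; less 75 min break → 9 h 9 min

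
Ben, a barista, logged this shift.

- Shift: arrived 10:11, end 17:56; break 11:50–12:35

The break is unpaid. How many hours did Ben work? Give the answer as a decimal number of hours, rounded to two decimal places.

7.00 hours

Shift: 10:11–17:56 = 7 h 45 min; less 45 min break → 7 h 0 min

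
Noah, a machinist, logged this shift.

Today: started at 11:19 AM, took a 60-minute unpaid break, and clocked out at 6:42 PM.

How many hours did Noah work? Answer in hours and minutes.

6 h 23 min

Today: 11:19 AM–6:42 PM = 7 h 23 min; less 60 min break → 6 h 23 min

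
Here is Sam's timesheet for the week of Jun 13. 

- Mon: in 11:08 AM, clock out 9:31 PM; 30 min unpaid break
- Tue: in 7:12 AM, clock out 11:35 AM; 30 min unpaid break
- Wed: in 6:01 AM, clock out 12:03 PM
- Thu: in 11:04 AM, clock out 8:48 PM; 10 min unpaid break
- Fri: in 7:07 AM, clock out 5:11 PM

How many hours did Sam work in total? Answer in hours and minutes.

39 h 26 min

Mon: 11:08 AM–9:31 PM = 10 h 23 min; less 30 min break → 9 h 53 min
Tue: 7:12 AM–11:35 AM = 4 h 23 min; less 30 min break → 3 h 53 min
Wed: 6:01 AM–12:03 PM = 6 h 2 min
Thu: 11:04 AM–8:48 PM = 9 h 44 min; less 10 min break → 9 h 34 min
Fri: 7:07 AM–5:11 PM = 10 h 4 min
Total: 9 h 53 min + 3 h 53 min + 6 h 2 min + 9 h 34 min + 10 h 4 min = 39 h 26 min.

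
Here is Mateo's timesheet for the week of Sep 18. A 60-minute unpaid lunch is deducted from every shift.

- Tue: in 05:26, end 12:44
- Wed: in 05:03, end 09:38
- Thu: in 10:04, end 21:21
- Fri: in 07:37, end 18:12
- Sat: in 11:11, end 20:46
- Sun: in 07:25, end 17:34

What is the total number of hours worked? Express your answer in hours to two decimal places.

Tue: 05:26–12:44 = 7 h 18 min; less 60 min break → 6 h 18 min
Wed: 05:03–09:38 = 4 h 35 min; less 60 min break → 3 h 35 min
Thu: 10:04–21:21 = 11 h 17 min; less 60 min break → 10 h 17 min
Fri: 07:37–18:12 = 10 h 35 min; less 60 min break → 9 h 35 min
Sat: 11:11–20:46 = 9 h 35 min; less 60 min break → 8 h 35 min
Sun: 07:25–17:34 = 10 h 9 min; less 60 min break → 9 h 9 min
Total: 6 h 18 min + 3 h 35 min + 10 h 17 min + 9 h 35 min + 8 h 35 min + 9 h 9 min = 47 h 29 min.

47.48 hours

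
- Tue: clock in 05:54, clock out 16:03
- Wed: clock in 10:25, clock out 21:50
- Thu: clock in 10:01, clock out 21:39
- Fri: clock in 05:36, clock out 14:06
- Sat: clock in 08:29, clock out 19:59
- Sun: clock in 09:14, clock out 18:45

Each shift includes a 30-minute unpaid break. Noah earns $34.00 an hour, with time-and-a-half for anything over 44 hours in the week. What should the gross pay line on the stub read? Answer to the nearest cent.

Tue: 05:54–16:03 = 10 h 9 min; less 30 min break → 9 h 39 min
Wed: 10:25–21:50 = 11 h 25 min; less 30 min break → 10 h 55 min
Thu: 10:01–21:39 = 11 h 38 min; less 30 min break → 11 h 8 min
Fri: 05:36–14:06 = 8 h 30 min; less 30 min break → 8 h 0 min
Sat: 08:29–19:59 = 11 h 30 min; less 30 min break → 11 h 0 min
Sun: 09:14–18:45 = 9 h 31 min; less 30 min break → 9 h 1 min
Total worked: 59 h 43 min = 3583 min.
Regular 44 h 0 min = 2640 min at $34.00/h; overtime 15 h 43 min = 943 min at $51.00/h.
Pay = (2640 × $34.00 + 943 × $51.00) ÷ 60 = $2297.55.

$2297.55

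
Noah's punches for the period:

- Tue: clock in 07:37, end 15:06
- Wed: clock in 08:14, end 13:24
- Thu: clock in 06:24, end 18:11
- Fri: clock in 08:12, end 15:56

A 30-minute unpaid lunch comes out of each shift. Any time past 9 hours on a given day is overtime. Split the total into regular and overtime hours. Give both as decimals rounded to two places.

Tue: 07:37–15:06 = 7 h 29 min; less 30 min break → 6 h 59 min
Wed: 08:14–13:24 = 5 h 10 min; less 30 min break → 4 h 40 min
Thu: 06:24–18:11 = 11 h 47 min; less 30 min break → 11 h 17 min
Fri: 08:12–15:56 = 7 h 44 min; less 30 min break → 7 h 14 min
Tue reg 6 h 59 min / OT 0 h 0 min; Wed reg 4 h 40 min / OT 0 h 0 min; Thu reg 9 h 0 min / OT 2 h 17 min; Fri reg 7 h 14 min / OT 0 h 0 min.
Totals: regular 27 h 53 min, overtime 2 h 17 min.

Regular 27.88 hours, overtime 2.28 hours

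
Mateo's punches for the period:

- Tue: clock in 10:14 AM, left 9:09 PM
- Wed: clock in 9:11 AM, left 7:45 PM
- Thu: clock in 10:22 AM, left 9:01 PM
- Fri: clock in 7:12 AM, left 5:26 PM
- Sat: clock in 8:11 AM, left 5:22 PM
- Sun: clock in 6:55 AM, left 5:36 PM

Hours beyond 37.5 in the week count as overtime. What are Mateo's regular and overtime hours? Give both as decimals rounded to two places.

Tue: 10:14 AM–9:09 PM = 10 h 55 min
Wed: 9:11 AM–7:45 PM = 10 h 34 min
Thu: 10:22 AM–9:01 PM = 10 h 39 min
Fri: 7:12 AM–5:26 PM = 10 h 14 min
Sat: 8:11 AM–5:22 PM = 9 h 11 min
Sun: 6:55 AM–5:36 PM = 10 h 41 min
Total worked: 62 h 14 min = 62.23 h.
Threshold 37.5 h → overtime 24 h 44 min, regular 37 h 30 min.

Regular 37.50 hours, overtime 24.73 hours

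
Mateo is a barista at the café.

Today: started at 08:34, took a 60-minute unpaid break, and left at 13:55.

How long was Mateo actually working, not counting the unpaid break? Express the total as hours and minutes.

4 h 21 min

Today: 08:34–13:55 = 5 h 21 min; less 60 min break → 4 h 21 min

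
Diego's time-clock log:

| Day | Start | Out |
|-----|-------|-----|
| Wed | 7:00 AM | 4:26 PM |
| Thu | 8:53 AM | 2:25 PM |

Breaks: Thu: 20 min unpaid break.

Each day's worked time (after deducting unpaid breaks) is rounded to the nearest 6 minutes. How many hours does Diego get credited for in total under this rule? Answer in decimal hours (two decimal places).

Wed: 7:00 AM–4:26 PM = 9 h 26 min → rounds to 9 h 24 min
Thu: 8:53 AM–2:25 PM = 5 h 32 min − 20 min = 5 h 12 min → rounds to 5 h 12 min
Total credited: 14 h 36 min.

14.60 hours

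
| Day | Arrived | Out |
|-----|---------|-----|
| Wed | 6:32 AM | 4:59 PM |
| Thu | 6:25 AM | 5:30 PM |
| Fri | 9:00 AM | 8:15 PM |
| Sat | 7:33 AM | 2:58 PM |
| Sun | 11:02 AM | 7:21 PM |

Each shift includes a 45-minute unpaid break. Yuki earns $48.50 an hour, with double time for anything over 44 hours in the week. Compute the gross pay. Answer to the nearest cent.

Wed: 6:32 AM–4:59 PM = 10 h 27 min; less 45 min break → 9 h 42 min
Thu: 6:25 AM–5:30 PM = 11 h 5 min; less 45 min break → 10 h 20 min
Fri: 9:00 AM–8:15 PM = 11 h 15 min; less 45 min break → 10 h 30 min
Sat: 7:33 AM–2:58 PM = 7 h 25 min; less 45 min break → 6 h 40 min
Sun: 11:02 AM–7:21 PM = 8 h 19 min; less 45 min break → 7 h 34 min
Total worked: 44 h 46 min = 2686 min.
Regular 44 h 0 min = 2640 min at $48.50/h; overtime 0 h 46 min = 46 min at $97.00/h.
Pay = (2640 × $48.50 + 46 × $97.00) ÷ 60 = $2208.37.

$2208.37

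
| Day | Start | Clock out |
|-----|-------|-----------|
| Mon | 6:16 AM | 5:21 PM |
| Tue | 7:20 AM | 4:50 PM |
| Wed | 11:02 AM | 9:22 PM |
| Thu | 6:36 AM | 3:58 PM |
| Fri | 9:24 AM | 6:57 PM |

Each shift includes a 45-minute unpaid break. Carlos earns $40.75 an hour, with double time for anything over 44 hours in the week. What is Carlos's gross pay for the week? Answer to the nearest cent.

$1962.79

Mon: 6:16 AM–5:21 PM = 11 h 5 min; less 45 min break → 10 h 20 min
Tue: 7:20 AM–4:50 PM = 9 h 30 min; less 45 min break → 8 h 45 min
Wed: 11:02 AM–9:22 PM = 10 h 20 min; less 45 min break → 9 h 35 min
Thu: 6:36 AM–3:58 PM = 9 h 22 min; less 45 min break → 8 h 37 min
Fri: 9:24 AM–6:57 PM = 9 h 33 min; less 45 min break → 8 h 48 min
Total worked: 46 h 5 min = 2765 min.
Regular 44 h 0 min = 2640 min at $40.75/h; overtime 2 h 5 min = 125 min at $81.50/h.
Pay = (2640 × $40.75 + 125 × $81.50) ÷ 60 = $1962.79.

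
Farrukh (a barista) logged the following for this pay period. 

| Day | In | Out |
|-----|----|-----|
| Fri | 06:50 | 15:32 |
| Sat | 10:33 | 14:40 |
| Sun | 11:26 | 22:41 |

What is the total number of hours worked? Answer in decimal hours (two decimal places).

Fri: 06:50–15:32 = 8 h 42 min
Sat: 10:33–14:40 = 4 h 7 min
Sun: 11:26–22:41 = 11 h 15 min
Total: 8 h 42 min + 4 h 7 min + 11 h 15 min = 24 h 4 min.

24.07 hours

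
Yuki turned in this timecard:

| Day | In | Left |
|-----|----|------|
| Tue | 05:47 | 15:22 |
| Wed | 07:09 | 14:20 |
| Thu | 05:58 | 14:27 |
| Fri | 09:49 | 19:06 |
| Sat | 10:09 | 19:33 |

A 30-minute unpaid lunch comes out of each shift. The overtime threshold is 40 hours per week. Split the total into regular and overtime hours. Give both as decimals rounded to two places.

Tue: 05:47–15:22 = 9 h 35 min; less 30 min break → 9 h 5 min
Wed: 07:09–14:20 = 7 h 11 min; less 30 min break → 6 h 41 min
Thu: 05:58–14:27 = 8 h 29 min; less 30 min break → 7 h 59 min
Fri: 09:49–19:06 = 9 h 17 min; less 30 min break → 8 h 47 min
Sat: 10:09–19:33 = 9 h 24 min; less 30 min break → 8 h 54 min
Total worked: 41 h 26 min = 41.43 h.
Threshold 40 h → overtime 1 h 26 min, regular 40 h 0 min.

Regular 40.00 hours, overtime 1.43 hours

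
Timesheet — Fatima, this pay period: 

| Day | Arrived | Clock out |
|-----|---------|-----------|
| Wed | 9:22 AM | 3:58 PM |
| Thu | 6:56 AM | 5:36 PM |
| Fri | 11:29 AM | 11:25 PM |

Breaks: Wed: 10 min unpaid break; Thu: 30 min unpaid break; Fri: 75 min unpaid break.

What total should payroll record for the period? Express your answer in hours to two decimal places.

Wed: 9:22 AM–3:58 PM = 6 h 36 min; less 10 min break → 6 h 26 min
Thu: 6:56 AM–5:36 PM = 10 h 40 min; less 30 min break → 10 h 10 min
Fri: 11:29 AM–11:25 PM = 11 h 56 min; less 75 min break → 10 h 41 min
Total: 6 h 26 min + 10 h 10 min + 10 h 41 min = 27 h 17 min.

27.28 hours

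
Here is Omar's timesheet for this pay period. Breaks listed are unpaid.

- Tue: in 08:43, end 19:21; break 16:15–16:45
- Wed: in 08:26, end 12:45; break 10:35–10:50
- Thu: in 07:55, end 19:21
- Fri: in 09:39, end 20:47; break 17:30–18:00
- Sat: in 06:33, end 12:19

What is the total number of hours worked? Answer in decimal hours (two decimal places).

Tue: 08:43–19:21 = 10 h 38 min; less 30 min break → 10 h 8 min
Wed: 08:26–12:45 = 4 h 19 min; less 15 min break → 4 h 4 min
Thu: 07:55–19:21 = 11 h 26 min
Fri: 09:39–20:47 = 11 h 8 min; less 30 min break → 10 h 38 min
Sat: 06:33–12:19 = 5 h 46 min
Total: 10 h 8 min + 4 h 4 min + 11 h 26 min + 10 h 38 min + 5 h 46 min = 42 h 2 min.

42.03 hours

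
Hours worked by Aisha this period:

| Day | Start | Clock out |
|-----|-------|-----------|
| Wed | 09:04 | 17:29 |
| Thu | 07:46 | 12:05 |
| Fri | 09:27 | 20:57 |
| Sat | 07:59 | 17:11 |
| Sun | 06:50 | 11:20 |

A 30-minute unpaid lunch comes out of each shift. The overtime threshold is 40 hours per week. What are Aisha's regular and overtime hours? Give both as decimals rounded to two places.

Wed: 09:04–17:29 = 8 h 25 min; less 30 min break → 7 h 55 min
Thu: 07:46–12:05 = 4 h 19 min; less 30 min break → 3 h 49 min
Fri: 09:27–20:57 = 11 h 30 min; less 30 min break → 11 h 0 min
Sat: 07:59–17:11 = 9 h 12 min; less 30 min break → 8 h 42 min
Sun: 06:50–11:20 = 4 h 30 min; less 30 min break → 4 h 0 min
Total worked: 35 h 26 min = 35.43 h.
Threshold 40 h → overtime 0 h 0 min, regular 35 h 26 min.

Regular 35.43 hours, overtime 0.00 hours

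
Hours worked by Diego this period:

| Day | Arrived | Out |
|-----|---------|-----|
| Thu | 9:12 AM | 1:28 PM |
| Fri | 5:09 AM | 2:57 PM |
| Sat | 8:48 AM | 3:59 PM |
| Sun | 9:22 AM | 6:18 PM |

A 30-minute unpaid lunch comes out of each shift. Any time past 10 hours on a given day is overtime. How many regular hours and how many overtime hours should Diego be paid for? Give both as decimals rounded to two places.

Regular 28.18 hours, overtime 0.00 hours

Thu: 9:12 AM–1:28 PM = 4 h 16 min; less 30 min break → 3 h 46 min
Fri: 5:09 AM–2:57 PM = 9 h 48 min; less 30 min break → 9 h 18 min
Sat: 8:48 AM–3:59 PM = 7 h 11 min; less 30 min break → 6 h 41 min
Sun: 9:22 AM–6:18 PM = 8 h 56 min; less 30 min break → 8 h 26 min
Thu reg 3 h 46 min / OT 0 h 0 min; Fri reg 9 h 18 min / OT 0 h 0 min; Sat reg 6 h 41 min / OT 0 h 0 min; Sun reg 8 h 26 min / OT 0 h 0 min.
Totals: regular 28 h 11 min, overtime 0 h 0 min.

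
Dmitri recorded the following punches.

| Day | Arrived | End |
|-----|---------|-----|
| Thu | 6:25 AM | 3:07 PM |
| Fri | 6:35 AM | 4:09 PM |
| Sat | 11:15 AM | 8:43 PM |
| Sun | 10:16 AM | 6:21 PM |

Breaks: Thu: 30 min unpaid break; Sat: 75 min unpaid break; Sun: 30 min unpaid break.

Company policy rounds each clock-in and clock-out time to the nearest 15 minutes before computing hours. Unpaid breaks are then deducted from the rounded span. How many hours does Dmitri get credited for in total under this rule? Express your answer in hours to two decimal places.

Thu: in 6:25 AM→6:30 AM, out 3:07 PM→3:00 PM; 8 h 30 min − 30 min = 8 h 0 min
Fri: in 6:35 AM→6:30 AM, out 4:09 PM→4:15 PM; 9 h 45 min
Sat: in 11:15 AM→11:15 AM, out 8:43 PM→8:45 PM; 9 h 30 min − 75 min = 8 h 15 min
Sun: in 10:16 AM→10:15 AM, out 6:21 PM→6:15 PM; 8 h 0 min − 30 min = 7 h 30 min
Total credited: 33 h 30 min.

33.50 hours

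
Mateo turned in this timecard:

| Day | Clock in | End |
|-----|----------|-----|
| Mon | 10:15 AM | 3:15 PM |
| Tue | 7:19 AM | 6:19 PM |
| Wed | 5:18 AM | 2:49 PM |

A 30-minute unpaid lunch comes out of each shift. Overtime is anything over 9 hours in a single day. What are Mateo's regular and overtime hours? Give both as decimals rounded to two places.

Regular 22.50 hours, overtime 1.52 hours

Mon: 10:15 AM–3:15 PM = 5 h 0 min; less 30 min break → 4 h 30 min
Tue: 7:19 AM–6:19 PM = 11 h 0 min; less 30 min break → 10 h 30 min
Wed: 5:18 AM–2:49 PM = 9 h 31 min; less 30 min break → 9 h 1 min
Mon reg 4 h 30 min / OT 0 h 0 min; Tue reg 9 h 0 min / OT 1 h 30 min; Wed reg 9 h 0 min / OT 0 h 1 min.
Totals: regular 22 h 30 min, overtime 1 h 31 min.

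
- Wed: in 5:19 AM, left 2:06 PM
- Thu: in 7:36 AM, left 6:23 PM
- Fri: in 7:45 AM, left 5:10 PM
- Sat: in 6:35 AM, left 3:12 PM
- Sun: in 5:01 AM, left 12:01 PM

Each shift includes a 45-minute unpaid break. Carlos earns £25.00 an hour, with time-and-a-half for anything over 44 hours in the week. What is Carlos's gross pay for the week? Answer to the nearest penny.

£1021.25

Wed: 5:19 AM–2:06 PM = 8 h 47 min; less 45 min break → 8 h 2 min
Thu: 7:36 AM–6:23 PM = 10 h 47 min; less 45 min break → 10 h 2 min
Fri: 7:45 AM–5:10 PM = 9 h 25 min; less 45 min break → 8 h 40 min
Sat: 6:35 AM–3:12 PM = 8 h 37 min; less 45 min break → 7 h 52 min
Sun: 5:01 AM–12:01 PM = 7 h 0 min; less 45 min break → 6 h 15 min
Total worked: 40 h 51 min = 2451 min.
Regular 40 h 51 min = 2451 min at £25.00/h; overtime 0 h 0 min = 0 min at £37.50/h.
Pay = (2451 × £25.00 + 0 × £37.50) ÷ 60 = £1021.25.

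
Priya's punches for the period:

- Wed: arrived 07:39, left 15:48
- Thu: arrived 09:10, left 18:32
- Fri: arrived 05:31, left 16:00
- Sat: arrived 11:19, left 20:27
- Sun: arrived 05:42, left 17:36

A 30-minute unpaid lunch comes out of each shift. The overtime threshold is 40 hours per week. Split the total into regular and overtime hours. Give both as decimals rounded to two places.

Regular 40.00 hours, overtime 6.53 hours

Wed: 07:39–15:48 = 8 h 9 min; less 30 min break → 7 h 39 min
Thu: 09:10–18:32 = 9 h 22 min; less 30 min break → 8 h 52 min
Fri: 05:31–16:00 = 10 h 29 min; less 30 min break → 9 h 59 min
Sat: 11:19–20:27 = 9 h 8 min; less 30 min break → 8 h 38 min
Sun: 05:42–17:36 = 11 h 54 min; less 30 min break → 11 h 24 min
Total worked: 46 h 32 min = 46.53 h.
Threshold 40 h → overtime 6 h 32 min, regular 40 h 0 min.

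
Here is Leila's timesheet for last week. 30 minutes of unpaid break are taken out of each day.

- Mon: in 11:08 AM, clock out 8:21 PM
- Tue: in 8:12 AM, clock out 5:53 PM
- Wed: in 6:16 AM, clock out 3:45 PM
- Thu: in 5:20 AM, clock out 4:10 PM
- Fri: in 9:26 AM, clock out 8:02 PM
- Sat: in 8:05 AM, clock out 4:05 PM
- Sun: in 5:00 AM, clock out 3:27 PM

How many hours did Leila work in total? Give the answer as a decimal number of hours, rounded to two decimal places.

64.77 hours

Mon: 11:08 AM–8:21 PM = 9 h 13 min; less 30 min break → 8 h 43 min
Tue: 8:12 AM–5:53 PM = 9 h 41 min; less 30 min break → 9 h 11 min
Wed: 6:16 AM–3:45 PM = 9 h 29 min; less 30 min break → 8 h 59 min
Thu: 5:20 AM–4:10 PM = 10 h 50 min; less 30 min break → 10 h 20 min
Fri: 9:26 AM–8:02 PM = 10 h 36 min; less 30 min break → 10 h 6 min
Sat: 8:05 AM–4:05 PM = 8 h 0 min; less 30 min break → 7 h 30 min
Sun: 5:00 AM–3:27 PM = 10 h 27 min; less 30 min break → 9 h 57 min
Total: 8 h 43 min + 9 h 11 min + 8 h 59 min + 10 h 20 min + 10 h 6 min + 7 h 30 min + 9 h 57 min = 64 h 46 min.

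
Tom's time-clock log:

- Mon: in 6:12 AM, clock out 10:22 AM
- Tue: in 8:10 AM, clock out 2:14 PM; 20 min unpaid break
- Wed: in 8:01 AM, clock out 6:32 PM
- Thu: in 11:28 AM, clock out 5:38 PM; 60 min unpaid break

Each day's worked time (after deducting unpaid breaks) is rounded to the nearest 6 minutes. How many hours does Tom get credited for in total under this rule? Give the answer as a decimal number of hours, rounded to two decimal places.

25.60 hours

Mon: 6:12 AM–10:22 AM = 4 h 10 min → rounds to 4 h 12 min
Tue: 8:10 AM–2:14 PM = 6 h 4 min − 20 min = 5 h 44 min → rounds to 5 h 42 min
Wed: 8:01 AM–6:32 PM = 10 h 31 min → rounds to 10 h 30 min
Thu: 11:28 AM–5:38 PM = 6 h 10 min − 60 min = 5 h 10 min → rounds to 5 h 12 min
Total credited: 25 h 36 min.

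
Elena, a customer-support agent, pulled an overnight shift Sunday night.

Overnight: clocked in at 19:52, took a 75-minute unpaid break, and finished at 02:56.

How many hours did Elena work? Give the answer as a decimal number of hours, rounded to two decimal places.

5.82 hours

Overnight: 19:52 → midnight = 4 h 8 min; midnight → 02:56 = 2 h 56 min; span 7 h 4 min; less 75 min break → 5 h 49 min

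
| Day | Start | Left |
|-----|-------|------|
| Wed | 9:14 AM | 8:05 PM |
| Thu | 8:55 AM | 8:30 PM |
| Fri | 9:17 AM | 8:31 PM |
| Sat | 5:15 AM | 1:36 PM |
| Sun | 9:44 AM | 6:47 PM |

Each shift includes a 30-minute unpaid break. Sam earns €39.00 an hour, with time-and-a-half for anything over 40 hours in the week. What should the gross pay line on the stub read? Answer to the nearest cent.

Wed: 9:14 AM–8:05 PM = 10 h 51 min; less 30 min break → 10 h 21 min
Thu: 8:55 AM–8:30 PM = 11 h 35 min; less 30 min break → 11 h 5 min
Fri: 9:17 AM–8:31 PM = 11 h 14 min; less 30 min break → 10 h 44 min
Sat: 5:15 AM–1:36 PM = 8 h 21 min; less 30 min break → 7 h 51 min
Sun: 9:44 AM–6:47 PM = 9 h 3 min; less 30 min break → 8 h 33 min
Total worked: 48 h 34 min = 2914 min.
Regular 40 h 0 min = 2400 min at €39.00/h; overtime 8 h 34 min = 514 min at €58.50/h.
Pay = (2400 × €39.00 + 514 × €58.50) ÷ 60 = €2061.15.

€2061.15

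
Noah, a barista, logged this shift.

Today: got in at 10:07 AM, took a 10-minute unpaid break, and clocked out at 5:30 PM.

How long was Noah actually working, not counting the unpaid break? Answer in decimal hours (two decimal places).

7.22 hours

Today: 10:07 AM–5:30 PM = 7 h 23 min; less 10 min break → 7 h 13 min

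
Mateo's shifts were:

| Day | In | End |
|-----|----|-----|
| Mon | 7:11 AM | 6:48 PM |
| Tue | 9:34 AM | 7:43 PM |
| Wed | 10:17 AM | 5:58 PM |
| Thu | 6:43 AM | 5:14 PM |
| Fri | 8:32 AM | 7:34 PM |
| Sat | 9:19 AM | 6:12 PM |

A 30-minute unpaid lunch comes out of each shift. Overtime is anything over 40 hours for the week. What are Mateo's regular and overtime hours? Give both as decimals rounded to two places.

Mon: 7:11 AM–6:48 PM = 11 h 37 min; less 30 min break → 11 h 7 min
Tue: 9:34 AM–7:43 PM = 10 h 9 min; less 30 min break → 9 h 39 min
Wed: 10:17 AM–5:58 PM = 7 h 41 min; less 30 min break → 7 h 11 min
Thu: 6:43 AM–5:14 PM = 10 h 31 min; less 30 min break → 10 h 1 min
Fri: 8:32 AM–7:34 PM = 11 h 2 min; less 30 min break → 10 h 32 min
Sat: 9:19 AM–6:12 PM = 8 h 53 min; less 30 min break → 8 h 23 min
Total worked: 56 h 53 min = 56.88 h.
Threshold 40 h → overtime 16 h 53 min, regular 40 h 0 min.

Regular 40.00 hours, overtime 16.88 hours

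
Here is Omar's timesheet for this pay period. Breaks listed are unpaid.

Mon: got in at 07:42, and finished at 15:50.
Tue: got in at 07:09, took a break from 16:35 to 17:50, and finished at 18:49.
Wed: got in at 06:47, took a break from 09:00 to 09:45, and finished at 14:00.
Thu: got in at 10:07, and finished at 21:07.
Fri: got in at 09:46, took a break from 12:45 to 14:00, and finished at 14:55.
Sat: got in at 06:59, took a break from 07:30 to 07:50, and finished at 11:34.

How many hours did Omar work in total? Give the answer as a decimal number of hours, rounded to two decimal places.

Mon: 07:42–15:50 = 8 h 8 min
Tue: 07:09–18:49 = 11 h 40 min; less 75 min break → 10 h 25 min
Wed: 06:47–14:00 = 7 h 13 min; less 45 min break → 6 h 28 min
Thu: 10:07–21:07 = 11 h 0 min
Fri: 09:46–14:55 = 5 h 9 min; less 75 min break → 3 h 54 min
Sat: 06:59–11:34 = 4 h 35 min; less 20 min break → 4 h 15 min
Total: 8 h 8 min + 10 h 25 min + 6 h 28 min + 11 h 0 min + 3 h 54 min + 4 h 15 min = 44 h 10 min.

44.17 hours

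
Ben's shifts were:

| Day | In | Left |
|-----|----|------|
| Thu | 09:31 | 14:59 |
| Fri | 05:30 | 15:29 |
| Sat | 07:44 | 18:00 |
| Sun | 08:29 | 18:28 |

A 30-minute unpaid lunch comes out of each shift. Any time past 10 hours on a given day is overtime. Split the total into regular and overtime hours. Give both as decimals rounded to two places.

Regular 33.70 hours, overtime 0.00 hours

Thu: 09:31–14:59 = 5 h 28 min; less 30 min break → 4 h 58 min
Fri: 05:30–15:29 = 9 h 59 min; less 30 min break → 9 h 29 min
Sat: 07:44–18:00 = 10 h 16 min; less 30 min break → 9 h 46 min
Sun: 08:29–18:28 = 9 h 59 min; less 30 min break → 9 h 29 min
Thu reg 4 h 58 min / OT 0 h 0 min; Fri reg 9 h 29 min / OT 0 h 0 min; Sat reg 9 h 46 min / OT 0 h 0 min; Sun reg 9 h 29 min / OT 0 h 0 min.
Totals: regular 33 h 42 min, overtime 0 h 0 min.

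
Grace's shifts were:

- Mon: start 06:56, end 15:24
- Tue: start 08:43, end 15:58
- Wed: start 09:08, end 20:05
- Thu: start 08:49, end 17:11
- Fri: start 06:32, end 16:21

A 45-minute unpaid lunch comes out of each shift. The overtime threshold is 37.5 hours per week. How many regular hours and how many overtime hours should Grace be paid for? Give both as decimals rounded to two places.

Regular 37.50 hours, overtime 3.60 hours

Mon: 06:56–15:24 = 8 h 28 min; less 45 min break → 7 h 43 min
Tue: 08:43–15:58 = 7 h 15 min; less 45 min break → 6 h 30 min
Wed: 09:08–20:05 = 10 h 57 min; less 45 min break → 10 h 12 min
Thu: 08:49–17:11 = 8 h 22 min; less 45 min break → 7 h 37 min
Fri: 06:32–16:21 = 9 h 49 min; less 45 min break → 9 h 4 min
Total worked: 41 h 6 min = 41.10 h.
Threshold 37.5 h → overtime 3 h 36 min, regular 37 h 30 min.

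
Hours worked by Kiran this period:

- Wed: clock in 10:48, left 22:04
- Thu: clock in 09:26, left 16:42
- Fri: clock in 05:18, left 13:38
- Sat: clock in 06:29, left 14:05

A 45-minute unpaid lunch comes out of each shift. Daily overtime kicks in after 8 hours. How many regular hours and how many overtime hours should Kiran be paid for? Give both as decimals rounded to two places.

Regular 28.95 hours, overtime 2.52 hours

Wed: 10:48–22:04 = 11 h 16 min; less 45 min break → 10 h 31 min
Thu: 09:26–16:42 = 7 h 16 min; less 45 min break → 6 h 31 min
Fri: 05:18–13:38 = 8 h 20 min; less 45 min break → 7 h 35 min
Sat: 06:29–14:05 = 7 h 36 min; less 45 min break → 6 h 51 min
Wed reg 8 h 0 min / OT 2 h 31 min; Thu reg 6 h 31 min / OT 0 h 0 min; Fri reg 7 h 35 min / OT 0 h 0 min; Sat reg 6 h 51 min / OT 0 h 0 min.
Totals: regular 28 h 57 min, overtime 2 h 31 min.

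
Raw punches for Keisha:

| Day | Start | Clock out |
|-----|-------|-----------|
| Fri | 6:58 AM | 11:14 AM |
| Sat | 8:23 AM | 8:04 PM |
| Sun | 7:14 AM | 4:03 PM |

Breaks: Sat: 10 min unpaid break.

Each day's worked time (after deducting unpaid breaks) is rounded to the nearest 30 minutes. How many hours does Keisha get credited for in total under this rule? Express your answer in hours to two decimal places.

Fri: 6:58 AM–11:14 AM = 4 h 16 min → rounds to 4 h 30 min
Sat: 8:23 AM–8:04 PM = 11 h 41 min − 10 min = 11 h 31 min → rounds to 11 h 30 min
Sun: 7:14 AM–4:03 PM = 8 h 49 min → rounds to 9 h 0 min
Total credited: 25 h 0 min.

25.00 hours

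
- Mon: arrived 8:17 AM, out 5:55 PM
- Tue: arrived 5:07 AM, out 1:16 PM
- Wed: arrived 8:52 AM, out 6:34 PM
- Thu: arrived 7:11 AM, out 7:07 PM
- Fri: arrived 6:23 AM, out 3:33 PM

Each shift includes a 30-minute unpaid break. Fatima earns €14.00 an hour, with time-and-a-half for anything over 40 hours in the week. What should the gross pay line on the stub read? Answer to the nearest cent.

Mon: 8:17 AM–5:55 PM = 9 h 38 min; less 30 min break → 9 h 8 min
Tue: 5:07 AM–1:16 PM = 8 h 9 min; less 30 min break → 7 h 39 min
Wed: 8:52 AM–6:34 PM = 9 h 42 min; less 30 min break → 9 h 12 min
Thu: 7:11 AM–7:07 PM = 11 h 56 min; less 30 min break → 11 h 26 min
Fri: 6:23 AM–3:33 PM = 9 h 10 min; less 30 min break → 8 h 40 min
Total worked: 46 h 5 min = 2765 min.
Regular 40 h 0 min = 2400 min at €14.00/h; overtime 6 h 5 min = 365 min at €21.00/h.
Pay = (2400 × €14.00 + 365 × €21.00) ÷ 60 = €687.75.

€687.75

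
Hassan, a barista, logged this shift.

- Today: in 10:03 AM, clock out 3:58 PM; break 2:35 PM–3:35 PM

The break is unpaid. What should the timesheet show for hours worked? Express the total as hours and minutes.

Today: 10:03 AM–3:58 PM = 5 h 55 min; less 60 min break → 4 h 55 min

4 h 55 min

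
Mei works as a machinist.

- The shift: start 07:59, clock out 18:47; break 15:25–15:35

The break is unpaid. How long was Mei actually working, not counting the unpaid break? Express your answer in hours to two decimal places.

10.63 hours

The shift: 07:59–18:47 = 10 h 48 min; less 10 min break → 10 h 38 min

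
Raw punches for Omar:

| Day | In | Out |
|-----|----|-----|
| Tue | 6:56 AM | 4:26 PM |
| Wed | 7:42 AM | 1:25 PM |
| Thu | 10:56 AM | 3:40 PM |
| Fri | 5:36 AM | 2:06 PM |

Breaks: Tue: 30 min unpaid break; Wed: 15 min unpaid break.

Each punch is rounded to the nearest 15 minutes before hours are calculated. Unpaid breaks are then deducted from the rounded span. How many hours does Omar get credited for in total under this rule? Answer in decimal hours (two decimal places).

27.75 hours

Tue: in 6:56 AM→7:00 AM, out 4:26 PM→4:30 PM; 9 h 30 min − 30 min = 9 h 0 min
Wed: in 7:42 AM→7:45 AM, out 1:25 PM→1:30 PM; 5 h 45 min − 15 min = 5 h 30 min
Thu: in 10:56 AM→11:00 AM, out 3:40 PM→3:45 PM; 4 h 45 min
Fri: in 5:36 AM→5:30 AM, out 2:06 PM→2:00 PM; 8 h 30 min
Total credited: 27 h 45 min.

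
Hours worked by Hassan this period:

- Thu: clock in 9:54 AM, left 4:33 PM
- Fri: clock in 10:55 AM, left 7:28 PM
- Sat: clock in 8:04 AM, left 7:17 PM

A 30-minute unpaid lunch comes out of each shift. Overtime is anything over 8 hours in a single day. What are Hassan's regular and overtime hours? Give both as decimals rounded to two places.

Thu: 9:54 AM–4:33 PM = 6 h 39 min; less 30 min break → 6 h 9 min
Fri: 10:55 AM–7:28 PM = 8 h 33 min; less 30 min break → 8 h 3 min
Sat: 8:04 AM–7:17 PM = 11 h 13 min; less 30 min break → 10 h 43 min
Thu reg 6 h 9 min / OT 0 h 0 min; Fri reg 8 h 0 min / OT 0 h 3 min; Sat reg 8 h 0 min / OT 2 h 43 min.
Totals: regular 22 h 9 min, overtime 2 h 46 min.

Regular 22.15 hours, overtime 2.77 hours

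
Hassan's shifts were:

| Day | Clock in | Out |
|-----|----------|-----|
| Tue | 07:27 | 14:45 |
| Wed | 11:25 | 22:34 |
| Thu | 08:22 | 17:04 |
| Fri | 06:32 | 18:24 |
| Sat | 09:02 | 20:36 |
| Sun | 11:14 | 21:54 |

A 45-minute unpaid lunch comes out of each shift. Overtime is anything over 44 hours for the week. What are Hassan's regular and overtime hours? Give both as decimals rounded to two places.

Regular 44.00 hours, overtime 12.75 hours

Tue: 07:27–14:45 = 7 h 18 min; less 45 min break → 6 h 33 min
Wed: 11:25–22:34 = 11 h 9 min; less 45 min break → 10 h 24 min
Thu: 08:22–17:04 = 8 h 42 min; less 45 min break → 7 h 57 min
Fri: 06:32–18:24 = 11 h 52 min; less 45 min break → 11 h 7 min
Sat: 09:02–20:36 = 11 h 34 min; less 45 min break → 10 h 49 min
Sun: 11:14–21:54 = 10 h 40 min; less 45 min break → 9 h 55 min
Total worked: 56 h 45 min = 56.75 h.
Threshold 44 h → overtime 12 h 45 min, regular 44 h 0 min.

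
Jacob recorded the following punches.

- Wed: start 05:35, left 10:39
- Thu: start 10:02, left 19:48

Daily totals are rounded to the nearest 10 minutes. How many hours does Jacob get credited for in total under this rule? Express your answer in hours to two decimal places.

14.83 hours

Wed: 05:35–10:39 = 5 h 4 min → rounds to 5 h 0 min
Thu: 10:02–19:48 = 9 h 46 min → rounds to 9 h 50 min
Total credited: 14 h 50 min.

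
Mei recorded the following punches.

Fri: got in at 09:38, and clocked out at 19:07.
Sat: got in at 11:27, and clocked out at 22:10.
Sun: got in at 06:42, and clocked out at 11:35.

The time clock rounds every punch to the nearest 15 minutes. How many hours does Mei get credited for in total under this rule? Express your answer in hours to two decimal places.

24.75 hours

Fri: in 09:38→09:45, out 19:07→19:00; 9 h 15 min
Sat: in 11:27→11:30, out 22:10→22:15; 10 h 45 min
Sun: in 06:42→06:45, out 11:35→11:30; 4 h 45 min
Total credited: 24 h 45 min.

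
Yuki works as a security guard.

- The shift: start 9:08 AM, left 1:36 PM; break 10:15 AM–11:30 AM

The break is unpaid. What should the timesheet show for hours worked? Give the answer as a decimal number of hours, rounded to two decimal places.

The shift: 9:08 AM–1:36 PM = 4 h 28 min; less 75 min break → 3 h 13 min

3.22 hours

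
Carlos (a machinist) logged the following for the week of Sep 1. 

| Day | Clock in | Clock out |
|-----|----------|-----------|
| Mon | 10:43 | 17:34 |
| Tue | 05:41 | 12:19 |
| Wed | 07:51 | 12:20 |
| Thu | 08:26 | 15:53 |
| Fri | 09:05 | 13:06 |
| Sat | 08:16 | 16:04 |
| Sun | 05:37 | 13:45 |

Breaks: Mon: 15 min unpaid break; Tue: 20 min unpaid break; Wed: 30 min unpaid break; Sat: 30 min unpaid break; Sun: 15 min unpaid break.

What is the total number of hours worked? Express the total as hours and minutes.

Mon: 10:43–17:34 = 6 h 51 min; less 15 min break → 6 h 36 min
Tue: 05:41–12:19 = 6 h 38 min; less 20 min break → 6 h 18 min
Wed: 07:51–12:20 = 4 h 29 min; less 30 min break → 3 h 59 min
Thu: 08:26–15:53 = 7 h 27 min
Fri: 09:05–13:06 = 4 h 1 min
Sat: 08:16–16:04 = 7 h 48 min; less 30 min break → 7 h 18 min
Sun: 05:37–13:45 = 8 h 8 min; less 15 min break → 7 h 53 min
Total: 6 h 36 min + 6 h 18 min + 3 h 59 min + 7 h 27 min + 4 h 1 min + 7 h 18 min + 7 h 53 min = 43 h 32 min.

43 h 32 min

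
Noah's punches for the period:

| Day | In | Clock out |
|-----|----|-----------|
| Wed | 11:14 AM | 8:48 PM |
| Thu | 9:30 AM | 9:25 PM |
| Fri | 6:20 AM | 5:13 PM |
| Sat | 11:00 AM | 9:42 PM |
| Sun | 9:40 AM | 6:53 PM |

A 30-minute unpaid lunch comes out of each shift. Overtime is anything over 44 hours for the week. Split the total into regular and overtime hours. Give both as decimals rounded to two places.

Wed: 11:14 AM–8:48 PM = 9 h 34 min; less 30 min break → 9 h 4 min
Thu: 9:30 AM–9:25 PM = 11 h 55 min; less 30 min break → 11 h 25 min
Fri: 6:20 AM–5:13 PM = 10 h 53 min; less 30 min break → 10 h 23 min
Sat: 11:00 AM–9:42 PM = 10 h 42 min; less 30 min break → 10 h 12 min
Sun: 9:40 AM–6:53 PM = 9 h 13 min; less 30 min break → 8 h 43 min
Total worked: 49 h 47 min = 49.78 h.
Threshold 44 h → overtime 5 h 47 min, regular 44 h 0 min.

Regular 44.00 hours, overtime 5.78 hours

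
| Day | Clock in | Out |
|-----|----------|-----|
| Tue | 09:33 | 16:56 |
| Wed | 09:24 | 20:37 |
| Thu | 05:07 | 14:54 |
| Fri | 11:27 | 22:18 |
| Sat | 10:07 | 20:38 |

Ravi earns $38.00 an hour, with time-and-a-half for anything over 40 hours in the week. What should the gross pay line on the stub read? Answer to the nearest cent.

$2075.75

Tue: 09:33–16:56 = 7 h 23 min
Wed: 09:24–20:37 = 11 h 13 min
Thu: 05:07–14:54 = 9 h 47 min
Fri: 11:27–22:18 = 10 h 51 min
Sat: 10:07–20:38 = 10 h 31 min
Total worked: 49 h 45 min = 2985 min.
Regular 40 h 0 min = 2400 min at $38.00/h; overtime 9 h 45 min = 585 min at $57.00/h.
Pay = (2400 × $38.00 + 585 × $57.00) ÷ 60 = $2075.75.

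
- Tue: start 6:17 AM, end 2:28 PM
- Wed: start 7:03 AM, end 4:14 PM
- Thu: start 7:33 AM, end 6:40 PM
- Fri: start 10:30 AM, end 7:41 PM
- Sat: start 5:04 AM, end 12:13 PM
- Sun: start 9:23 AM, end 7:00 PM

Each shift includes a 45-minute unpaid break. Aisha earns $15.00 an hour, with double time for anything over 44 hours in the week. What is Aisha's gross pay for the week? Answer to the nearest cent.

Tue: 6:17 AM–2:28 PM = 8 h 11 min; less 45 min break → 7 h 26 min
Wed: 7:03 AM–4:14 PM = 9 h 11 min; less 45 min break → 8 h 26 min
Thu: 7:33 AM–6:40 PM = 11 h 7 min; less 45 min break → 10 h 22 min
Fri: 10:30 AM–7:41 PM = 9 h 11 min; less 45 min break → 8 h 26 min
Sat: 5:04 AM–12:13 PM = 7 h 9 min; less 45 min break → 6 h 24 min
Sun: 9:23 AM–7:00 PM = 9 h 37 min; less 45 min break → 8 h 52 min
Total worked: 49 h 56 min = 2996 min.
Regular 44 h 0 min = 2640 min at $15.00/h; overtime 5 h 56 min = 356 min at $30.00/h.
Pay = (2640 × $15.00 + 356 × $30.00) ÷ 60 = $838.00.

$838.00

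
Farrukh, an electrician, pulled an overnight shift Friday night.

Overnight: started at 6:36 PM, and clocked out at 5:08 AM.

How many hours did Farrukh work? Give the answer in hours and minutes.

Overnight: 6:36 PM → midnight = 5 h 24 min; midnight → 5:08 AM = 5 h 8 min; span 10 h 32 min

10 h 32 min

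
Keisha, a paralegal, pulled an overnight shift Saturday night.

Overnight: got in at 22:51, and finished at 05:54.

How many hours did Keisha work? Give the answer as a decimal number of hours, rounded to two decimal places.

Overnight: 22:51 → midnight = 1 h 9 min; midnight → 05:54 = 5 h 54 min; span 7 h 3 min

7.05 hours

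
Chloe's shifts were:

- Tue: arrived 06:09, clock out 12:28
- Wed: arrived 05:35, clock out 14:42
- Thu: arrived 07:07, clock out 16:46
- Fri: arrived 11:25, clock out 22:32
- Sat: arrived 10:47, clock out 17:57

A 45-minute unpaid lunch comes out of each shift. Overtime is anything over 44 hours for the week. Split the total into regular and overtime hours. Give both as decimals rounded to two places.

Regular 39.62 hours, overtime 0.00 hours

Tue: 06:09–12:28 = 6 h 19 min; less 45 min break → 5 h 34 min
Wed: 05:35–14:42 = 9 h 7 min; less 45 min break → 8 h 22 min
Thu: 07:07–16:46 = 9 h 39 min; less 45 min break → 8 h 54 min
Fri: 11:25–22:32 = 11 h 7 min; less 45 min break → 10 h 22 min
Sat: 10:47–17:57 = 7 h 10 min; less 45 min break → 6 h 25 min
Total worked: 39 h 37 min = 39.62 h.
Threshold 44 h → overtime 0 h 0 min, regular 39 h 37 min.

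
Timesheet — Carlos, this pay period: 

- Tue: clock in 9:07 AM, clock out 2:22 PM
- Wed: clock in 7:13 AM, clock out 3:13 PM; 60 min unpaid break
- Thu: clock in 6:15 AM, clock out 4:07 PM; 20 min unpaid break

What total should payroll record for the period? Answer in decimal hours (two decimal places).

21.78 hours

Tue: 9:07 AM–2:22 PM = 5 h 15 min
Wed: 7:13 AM–3:13 PM = 8 h 0 min; less 60 min break → 7 h 0 min
Thu: 6:15 AM–4:07 PM = 9 h 52 min; less 20 min break → 9 h 32 min
Total: 5 h 15 min + 7 h 0 min + 9 h 32 min = 21 h 47 min.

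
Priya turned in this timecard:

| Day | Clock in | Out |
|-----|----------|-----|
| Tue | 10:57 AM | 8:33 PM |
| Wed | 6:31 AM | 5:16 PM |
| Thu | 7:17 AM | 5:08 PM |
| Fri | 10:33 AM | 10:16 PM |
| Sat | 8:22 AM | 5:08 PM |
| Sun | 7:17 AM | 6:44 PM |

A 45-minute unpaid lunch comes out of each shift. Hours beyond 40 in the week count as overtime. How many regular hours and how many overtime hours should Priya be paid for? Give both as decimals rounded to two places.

Regular 40.00 hours, overtime 17.63 hours

Tue: 10:57 AM–8:33 PM = 9 h 36 min; less 45 min break → 8 h 51 min
Wed: 6:31 AM–5:16 PM = 10 h 45 min; less 45 min break → 10 h 0 min
Thu: 7:17 AM–5:08 PM = 9 h 51 min; less 45 min break → 9 h 6 min
Fri: 10:33 AM–10:16 PM = 11 h 43 min; less 45 min break → 10 h 58 min
Sat: 8:22 AM–5:08 PM = 8 h 46 min; less 45 min break → 8 h 1 min
Sun: 7:17 AM–6:44 PM = 11 h 27 min; less 45 min break → 10 h 42 min
Total worked: 57 h 38 min = 57.63 h.
Threshold 40 h → overtime 17 h 38 min, regular 40 h 0 min.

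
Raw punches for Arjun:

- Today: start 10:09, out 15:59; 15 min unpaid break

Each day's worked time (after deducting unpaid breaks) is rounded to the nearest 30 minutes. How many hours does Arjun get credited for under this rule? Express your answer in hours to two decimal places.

5.50 hours

Today: 10:09–15:59 = 5 h 50 min − 15 min = 5 h 35 min → rounds to 5 h 30 min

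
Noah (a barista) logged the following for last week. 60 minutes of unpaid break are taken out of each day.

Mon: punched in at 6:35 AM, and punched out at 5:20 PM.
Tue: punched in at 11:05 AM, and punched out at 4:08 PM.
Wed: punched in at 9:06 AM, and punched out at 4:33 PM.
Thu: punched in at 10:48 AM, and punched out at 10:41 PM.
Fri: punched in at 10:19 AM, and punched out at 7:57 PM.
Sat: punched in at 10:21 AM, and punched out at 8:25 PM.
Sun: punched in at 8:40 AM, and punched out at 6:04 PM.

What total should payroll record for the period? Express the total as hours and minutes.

57 h 14 min

Mon: 6:35 AM–5:20 PM = 10 h 45 min; less 60 min break → 9 h 45 min
Tue: 11:05 AM–4:08 PM = 5 h 3 min; less 60 min break → 4 h 3 min
Wed: 9:06 AM–4:33 PM = 7 h 27 min; less 60 min break → 6 h 27 min
Thu: 10:48 AM–10:41 PM = 11 h 53 min; less 60 min break → 10 h 53 min
Fri: 10:19 AM–7:57 PM = 9 h 38 min; less 60 min break → 8 h 38 min
Sat: 10:21 AM–8:25 PM = 10 h 4 min; less 60 min break → 9 h 4 min
Sun: 8:40 AM–6:04 PM = 9 h 24 min; less 60 min break → 8 h 24 min
Total: 9 h 45 min + 4 h 3 min + 6 h 27 min + 10 h 53 min + 8 h 38 min + 9 h 4 min + 8 h 24 min = 57 h 14 min.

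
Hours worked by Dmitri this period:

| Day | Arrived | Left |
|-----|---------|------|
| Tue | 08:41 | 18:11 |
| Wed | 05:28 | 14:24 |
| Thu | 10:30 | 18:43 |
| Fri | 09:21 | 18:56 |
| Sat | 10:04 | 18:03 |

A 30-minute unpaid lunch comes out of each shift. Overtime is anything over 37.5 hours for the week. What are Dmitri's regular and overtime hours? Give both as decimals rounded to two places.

Tue: 08:41–18:11 = 9 h 30 min; less 30 min break → 9 h 0 min
Wed: 05:28–14:24 = 8 h 56 min; less 30 min break → 8 h 26 min
Thu: 10:30–18:43 = 8 h 13 min; less 30 min break → 7 h 43 min
Fri: 09:21–18:56 = 9 h 35 min; less 30 min break → 9 h 5 min
Sat: 10:04–18:03 = 7 h 59 min; less 30 min break → 7 h 29 min
Total worked: 41 h 43 min = 41.72 h.
Threshold 37.5 h → overtime 4 h 13 min, regular 37 h 30 min.

Regular 37.50 hours, overtime 4.22 hours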